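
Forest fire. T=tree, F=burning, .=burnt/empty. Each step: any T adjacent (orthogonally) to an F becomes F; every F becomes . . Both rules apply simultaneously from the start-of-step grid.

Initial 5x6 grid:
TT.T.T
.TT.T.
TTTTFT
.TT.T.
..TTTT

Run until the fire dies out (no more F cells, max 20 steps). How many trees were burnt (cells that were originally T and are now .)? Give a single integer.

Answer: 17

Derivation:
Step 1: +4 fires, +1 burnt (F count now 4)
Step 2: +2 fires, +4 burnt (F count now 2)
Step 3: +5 fires, +2 burnt (F count now 5)
Step 4: +4 fires, +5 burnt (F count now 4)
Step 5: +1 fires, +4 burnt (F count now 1)
Step 6: +1 fires, +1 burnt (F count now 1)
Step 7: +0 fires, +1 burnt (F count now 0)
Fire out after step 7
Initially T: 19, now '.': 28
Total burnt (originally-T cells now '.'): 17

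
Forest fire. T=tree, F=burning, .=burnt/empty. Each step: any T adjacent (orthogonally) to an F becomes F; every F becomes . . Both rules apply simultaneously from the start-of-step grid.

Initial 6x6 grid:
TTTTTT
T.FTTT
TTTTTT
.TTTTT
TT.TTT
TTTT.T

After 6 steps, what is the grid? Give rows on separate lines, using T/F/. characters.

Step 1: 3 trees catch fire, 1 burn out
  TTFTTT
  T..FTT
  TTFTTT
  .TTTTT
  TT.TTT
  TTTT.T
Step 2: 6 trees catch fire, 3 burn out
  TF.FTT
  T...FT
  TF.FTT
  .TFTTT
  TT.TTT
  TTTT.T
Step 3: 7 trees catch fire, 6 burn out
  F...FT
  T....F
  F...FT
  .F.FTT
  TT.TTT
  TTTT.T
Step 4: 6 trees catch fire, 7 burn out
  .....F
  F.....
  .....F
  ....FT
  TF.FTT
  TTTT.T
Step 5: 5 trees catch fire, 6 burn out
  ......
  ......
  ......
  .....F
  F...FT
  TFTF.T
Step 6: 3 trees catch fire, 5 burn out
  ......
  ......
  ......
  ......
  .....F
  F.F..T

......
......
......
......
.....F
F.F..T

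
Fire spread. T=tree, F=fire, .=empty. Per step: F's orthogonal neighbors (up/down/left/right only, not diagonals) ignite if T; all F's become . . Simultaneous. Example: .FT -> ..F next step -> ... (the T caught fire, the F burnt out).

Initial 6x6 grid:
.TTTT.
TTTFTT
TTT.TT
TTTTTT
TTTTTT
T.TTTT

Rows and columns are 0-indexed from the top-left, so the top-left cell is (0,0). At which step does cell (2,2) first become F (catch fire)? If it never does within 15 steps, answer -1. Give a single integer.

Step 1: cell (2,2)='T' (+3 fires, +1 burnt)
Step 2: cell (2,2)='F' (+6 fires, +3 burnt)
  -> target ignites at step 2
Step 3: cell (2,2)='.' (+6 fires, +6 burnt)
Step 4: cell (2,2)='.' (+6 fires, +6 burnt)
Step 5: cell (2,2)='.' (+6 fires, +6 burnt)
Step 6: cell (2,2)='.' (+3 fires, +6 burnt)
Step 7: cell (2,2)='.' (+1 fires, +3 burnt)
Step 8: cell (2,2)='.' (+0 fires, +1 burnt)
  fire out at step 8

2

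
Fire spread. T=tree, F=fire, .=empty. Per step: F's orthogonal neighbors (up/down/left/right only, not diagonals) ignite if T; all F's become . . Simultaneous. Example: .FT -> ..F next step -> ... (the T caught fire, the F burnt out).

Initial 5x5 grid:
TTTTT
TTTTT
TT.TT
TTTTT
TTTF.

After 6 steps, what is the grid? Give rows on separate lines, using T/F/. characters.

Step 1: 2 trees catch fire, 1 burn out
  TTTTT
  TTTTT
  TT.TT
  TTTFT
  TTF..
Step 2: 4 trees catch fire, 2 burn out
  TTTTT
  TTTTT
  TT.FT
  TTF.F
  TF...
Step 3: 4 trees catch fire, 4 burn out
  TTTTT
  TTTFT
  TT..F
  TF...
  F....
Step 4: 5 trees catch fire, 4 burn out
  TTTFT
  TTF.F
  TF...
  F....
  .....
Step 5: 4 trees catch fire, 5 burn out
  TTF.F
  TF...
  F....
  .....
  .....
Step 6: 2 trees catch fire, 4 burn out
  TF...
  F....
  .....
  .....
  .....

TF...
F....
.....
.....
.....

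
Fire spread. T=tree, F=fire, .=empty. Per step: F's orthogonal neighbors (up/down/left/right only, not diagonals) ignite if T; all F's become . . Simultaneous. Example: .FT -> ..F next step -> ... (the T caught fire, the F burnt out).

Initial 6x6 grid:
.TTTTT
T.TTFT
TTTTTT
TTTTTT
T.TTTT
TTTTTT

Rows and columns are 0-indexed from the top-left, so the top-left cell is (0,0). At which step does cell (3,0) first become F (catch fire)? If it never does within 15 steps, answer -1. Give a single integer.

Step 1: cell (3,0)='T' (+4 fires, +1 burnt)
Step 2: cell (3,0)='T' (+6 fires, +4 burnt)
Step 3: cell (3,0)='T' (+5 fires, +6 burnt)
Step 4: cell (3,0)='T' (+6 fires, +5 burnt)
Step 5: cell (3,0)='T' (+5 fires, +6 burnt)
Step 6: cell (3,0)='F' (+3 fires, +5 burnt)
  -> target ignites at step 6
Step 7: cell (3,0)='.' (+2 fires, +3 burnt)
Step 8: cell (3,0)='.' (+1 fires, +2 burnt)
Step 9: cell (3,0)='.' (+0 fires, +1 burnt)
  fire out at step 9

6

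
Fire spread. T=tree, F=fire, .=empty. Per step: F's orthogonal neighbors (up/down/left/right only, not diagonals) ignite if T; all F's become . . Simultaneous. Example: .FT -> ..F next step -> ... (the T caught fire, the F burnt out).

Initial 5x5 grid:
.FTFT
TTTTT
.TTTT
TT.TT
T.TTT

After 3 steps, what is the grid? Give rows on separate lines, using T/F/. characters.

Step 1: 4 trees catch fire, 2 burn out
  ..F.F
  TFTFT
  .TTTT
  TT.TT
  T.TTT
Step 2: 5 trees catch fire, 4 burn out
  .....
  F.F.F
  .FTFT
  TT.TT
  T.TTT
Step 3: 4 trees catch fire, 5 burn out
  .....
  .....
  ..F.F
  TF.FT
  T.TTT

.....
.....
..F.F
TF.FT
T.TTT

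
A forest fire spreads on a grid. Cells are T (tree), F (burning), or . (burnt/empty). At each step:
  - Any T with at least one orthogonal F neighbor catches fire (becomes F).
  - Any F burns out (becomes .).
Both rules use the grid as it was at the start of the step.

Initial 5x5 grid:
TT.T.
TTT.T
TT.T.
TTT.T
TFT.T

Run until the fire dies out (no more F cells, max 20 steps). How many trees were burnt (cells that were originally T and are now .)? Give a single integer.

Step 1: +3 fires, +1 burnt (F count now 3)
Step 2: +3 fires, +3 burnt (F count now 3)
Step 3: +2 fires, +3 burnt (F count now 2)
Step 4: +3 fires, +2 burnt (F count now 3)
Step 5: +1 fires, +3 burnt (F count now 1)
Step 6: +0 fires, +1 burnt (F count now 0)
Fire out after step 6
Initially T: 17, now '.': 20
Total burnt (originally-T cells now '.'): 12

Answer: 12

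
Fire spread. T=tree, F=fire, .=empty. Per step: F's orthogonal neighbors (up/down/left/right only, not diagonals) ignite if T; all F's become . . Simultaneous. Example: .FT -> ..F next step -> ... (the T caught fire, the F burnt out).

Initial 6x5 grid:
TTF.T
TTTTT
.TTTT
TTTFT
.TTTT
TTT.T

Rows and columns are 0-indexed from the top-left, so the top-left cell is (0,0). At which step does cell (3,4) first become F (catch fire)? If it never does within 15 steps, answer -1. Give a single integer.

Step 1: cell (3,4)='F' (+6 fires, +2 burnt)
  -> target ignites at step 1
Step 2: cell (3,4)='.' (+8 fires, +6 burnt)
Step 3: cell (3,4)='.' (+7 fires, +8 burnt)
Step 4: cell (3,4)='.' (+2 fires, +7 burnt)
Step 5: cell (3,4)='.' (+1 fires, +2 burnt)
Step 6: cell (3,4)='.' (+0 fires, +1 burnt)
  fire out at step 6

1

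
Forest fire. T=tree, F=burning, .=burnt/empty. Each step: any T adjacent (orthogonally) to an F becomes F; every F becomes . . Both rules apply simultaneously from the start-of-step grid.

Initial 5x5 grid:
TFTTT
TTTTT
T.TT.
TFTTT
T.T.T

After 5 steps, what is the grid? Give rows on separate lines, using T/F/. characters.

Step 1: 5 trees catch fire, 2 burn out
  F.FTT
  TFTTT
  T.TT.
  F.FTT
  T.T.T
Step 2: 8 trees catch fire, 5 burn out
  ...FT
  F.FTT
  F.FT.
  ...FT
  F.F.T
Step 3: 4 trees catch fire, 8 burn out
  ....F
  ...FT
  ...F.
  ....F
  ....T
Step 4: 2 trees catch fire, 4 burn out
  .....
  ....F
  .....
  .....
  ....F
Step 5: 0 trees catch fire, 2 burn out
  .....
  .....
  .....
  .....
  .....

.....
.....
.....
.....
.....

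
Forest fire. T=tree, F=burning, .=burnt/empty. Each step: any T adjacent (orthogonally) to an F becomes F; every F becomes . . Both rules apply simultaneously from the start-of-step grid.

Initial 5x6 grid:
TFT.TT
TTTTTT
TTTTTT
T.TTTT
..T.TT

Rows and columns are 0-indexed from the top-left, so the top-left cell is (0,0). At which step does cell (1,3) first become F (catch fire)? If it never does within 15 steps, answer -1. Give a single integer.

Step 1: cell (1,3)='T' (+3 fires, +1 burnt)
Step 2: cell (1,3)='T' (+3 fires, +3 burnt)
Step 3: cell (1,3)='F' (+3 fires, +3 burnt)
  -> target ignites at step 3
Step 4: cell (1,3)='.' (+4 fires, +3 burnt)
Step 5: cell (1,3)='.' (+5 fires, +4 burnt)
Step 6: cell (1,3)='.' (+3 fires, +5 burnt)
Step 7: cell (1,3)='.' (+2 fires, +3 burnt)
Step 8: cell (1,3)='.' (+1 fires, +2 burnt)
Step 9: cell (1,3)='.' (+0 fires, +1 burnt)
  fire out at step 9

3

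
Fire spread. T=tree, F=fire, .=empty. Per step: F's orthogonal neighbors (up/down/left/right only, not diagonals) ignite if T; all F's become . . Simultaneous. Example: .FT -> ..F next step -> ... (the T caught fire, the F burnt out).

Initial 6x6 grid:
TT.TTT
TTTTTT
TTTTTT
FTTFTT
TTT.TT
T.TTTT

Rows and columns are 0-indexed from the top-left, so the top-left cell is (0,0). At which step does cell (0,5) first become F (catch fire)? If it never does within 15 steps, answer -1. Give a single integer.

Step 1: cell (0,5)='T' (+6 fires, +2 burnt)
Step 2: cell (0,5)='T' (+10 fires, +6 burnt)
Step 3: cell (0,5)='T' (+9 fires, +10 burnt)
Step 4: cell (0,5)='T' (+5 fires, +9 burnt)
Step 5: cell (0,5)='F' (+1 fires, +5 burnt)
  -> target ignites at step 5
Step 6: cell (0,5)='.' (+0 fires, +1 burnt)
  fire out at step 6

5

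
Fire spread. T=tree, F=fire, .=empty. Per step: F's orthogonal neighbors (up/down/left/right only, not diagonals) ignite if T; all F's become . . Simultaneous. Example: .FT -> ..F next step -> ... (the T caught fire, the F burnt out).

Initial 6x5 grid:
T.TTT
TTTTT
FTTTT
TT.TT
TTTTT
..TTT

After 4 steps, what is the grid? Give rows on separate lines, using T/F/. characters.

Step 1: 3 trees catch fire, 1 burn out
  T.TTT
  FTTTT
  .FTTT
  FT.TT
  TTTTT
  ..TTT
Step 2: 5 trees catch fire, 3 burn out
  F.TTT
  .FTTT
  ..FTT
  .F.TT
  FTTTT
  ..TTT
Step 3: 3 trees catch fire, 5 burn out
  ..TTT
  ..FTT
  ...FT
  ...TT
  .FTTT
  ..TTT
Step 4: 5 trees catch fire, 3 burn out
  ..FTT
  ...FT
  ....F
  ...FT
  ..FTT
  ..TTT

..FTT
...FT
....F
...FT
..FTT
..TTT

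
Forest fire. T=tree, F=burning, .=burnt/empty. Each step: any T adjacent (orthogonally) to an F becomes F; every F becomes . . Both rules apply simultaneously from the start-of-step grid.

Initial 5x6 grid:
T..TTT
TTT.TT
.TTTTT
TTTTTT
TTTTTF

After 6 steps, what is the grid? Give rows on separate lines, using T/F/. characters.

Step 1: 2 trees catch fire, 1 burn out
  T..TTT
  TTT.TT
  .TTTTT
  TTTTTF
  TTTTF.
Step 2: 3 trees catch fire, 2 burn out
  T..TTT
  TTT.TT
  .TTTTF
  TTTTF.
  TTTF..
Step 3: 4 trees catch fire, 3 burn out
  T..TTT
  TTT.TF
  .TTTF.
  TTTF..
  TTF...
Step 4: 5 trees catch fire, 4 burn out
  T..TTF
  TTT.F.
  .TTF..
  TTF...
  TF....
Step 5: 4 trees catch fire, 5 burn out
  T..TF.
  TTT...
  .TF...
  TF....
  F.....
Step 6: 4 trees catch fire, 4 burn out
  T..F..
  TTF...
  .F....
  F.....
  ......

T..F..
TTF...
.F....
F.....
......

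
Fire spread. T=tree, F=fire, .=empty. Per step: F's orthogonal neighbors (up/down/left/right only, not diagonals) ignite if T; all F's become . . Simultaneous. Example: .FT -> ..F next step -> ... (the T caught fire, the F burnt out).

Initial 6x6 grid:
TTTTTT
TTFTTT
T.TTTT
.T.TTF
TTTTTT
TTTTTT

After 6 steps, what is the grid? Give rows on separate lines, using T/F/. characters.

Step 1: 7 trees catch fire, 2 burn out
  TTFTTT
  TF.FTT
  T.FTTF
  .T.TF.
  TTTTTF
  TTTTTT
Step 2: 10 trees catch fire, 7 burn out
  TF.FTT
  F...FF
  T..FF.
  .T.F..
  TTTTF.
  TTTTTF
Step 3: 6 trees catch fire, 10 burn out
  F...FF
  ......
  F.....
  .T....
  TTTF..
  TTTTF.
Step 4: 2 trees catch fire, 6 burn out
  ......
  ......
  ......
  .T....
  TTF...
  TTTF..
Step 5: 2 trees catch fire, 2 burn out
  ......
  ......
  ......
  .T....
  TF....
  TTF...
Step 6: 3 trees catch fire, 2 burn out
  ......
  ......
  ......
  .F....
  F.....
  TF....

......
......
......
.F....
F.....
TF....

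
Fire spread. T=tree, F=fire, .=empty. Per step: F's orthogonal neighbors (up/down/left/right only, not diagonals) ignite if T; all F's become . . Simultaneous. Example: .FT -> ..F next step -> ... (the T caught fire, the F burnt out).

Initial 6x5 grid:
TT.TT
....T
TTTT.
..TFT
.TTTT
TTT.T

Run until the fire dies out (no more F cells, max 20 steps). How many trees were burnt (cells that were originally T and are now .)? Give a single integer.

Step 1: +4 fires, +1 burnt (F count now 4)
Step 2: +3 fires, +4 burnt (F count now 3)
Step 3: +4 fires, +3 burnt (F count now 4)
Step 4: +2 fires, +4 burnt (F count now 2)
Step 5: +1 fires, +2 burnt (F count now 1)
Step 6: +0 fires, +1 burnt (F count now 0)
Fire out after step 6
Initially T: 19, now '.': 25
Total burnt (originally-T cells now '.'): 14

Answer: 14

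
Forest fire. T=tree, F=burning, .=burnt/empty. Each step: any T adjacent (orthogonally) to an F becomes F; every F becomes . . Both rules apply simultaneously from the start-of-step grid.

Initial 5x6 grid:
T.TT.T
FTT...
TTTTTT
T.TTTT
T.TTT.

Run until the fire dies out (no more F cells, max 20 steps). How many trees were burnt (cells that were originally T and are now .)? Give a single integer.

Answer: 20

Derivation:
Step 1: +3 fires, +1 burnt (F count now 3)
Step 2: +3 fires, +3 burnt (F count now 3)
Step 3: +3 fires, +3 burnt (F count now 3)
Step 4: +3 fires, +3 burnt (F count now 3)
Step 5: +3 fires, +3 burnt (F count now 3)
Step 6: +3 fires, +3 burnt (F count now 3)
Step 7: +2 fires, +3 burnt (F count now 2)
Step 8: +0 fires, +2 burnt (F count now 0)
Fire out after step 8
Initially T: 21, now '.': 29
Total burnt (originally-T cells now '.'): 20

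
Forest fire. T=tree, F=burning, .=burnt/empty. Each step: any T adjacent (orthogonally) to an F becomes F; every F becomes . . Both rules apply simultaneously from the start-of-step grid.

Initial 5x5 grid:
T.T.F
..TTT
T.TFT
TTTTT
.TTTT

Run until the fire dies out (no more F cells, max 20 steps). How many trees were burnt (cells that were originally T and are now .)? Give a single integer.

Step 1: +5 fires, +2 burnt (F count now 5)
Step 2: +4 fires, +5 burnt (F count now 4)
Step 3: +4 fires, +4 burnt (F count now 4)
Step 4: +2 fires, +4 burnt (F count now 2)
Step 5: +1 fires, +2 burnt (F count now 1)
Step 6: +0 fires, +1 burnt (F count now 0)
Fire out after step 6
Initially T: 17, now '.': 24
Total burnt (originally-T cells now '.'): 16

Answer: 16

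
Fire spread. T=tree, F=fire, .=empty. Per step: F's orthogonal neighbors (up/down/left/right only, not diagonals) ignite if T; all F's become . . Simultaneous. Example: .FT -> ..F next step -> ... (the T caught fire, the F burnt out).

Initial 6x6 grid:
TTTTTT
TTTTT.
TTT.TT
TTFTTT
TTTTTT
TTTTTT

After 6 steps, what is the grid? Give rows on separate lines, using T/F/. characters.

Step 1: 4 trees catch fire, 1 burn out
  TTTTTT
  TTTTT.
  TTF.TT
  TF.FTT
  TTFTTT
  TTTTTT
Step 2: 7 trees catch fire, 4 burn out
  TTTTTT
  TTFTT.
  TF..TT
  F...FT
  TF.FTT
  TTFTTT
Step 3: 10 trees catch fire, 7 burn out
  TTFTTT
  TF.FT.
  F...FT
  .....F
  F...FT
  TF.FTT
Step 4: 8 trees catch fire, 10 burn out
  TF.FTT
  F...F.
  .....F
  ......
  .....F
  F...FT
Step 5: 3 trees catch fire, 8 burn out
  F...FT
  ......
  ......
  ......
  ......
  .....F
Step 6: 1 trees catch fire, 3 burn out
  .....F
  ......
  ......
  ......
  ......
  ......

.....F
......
......
......
......
......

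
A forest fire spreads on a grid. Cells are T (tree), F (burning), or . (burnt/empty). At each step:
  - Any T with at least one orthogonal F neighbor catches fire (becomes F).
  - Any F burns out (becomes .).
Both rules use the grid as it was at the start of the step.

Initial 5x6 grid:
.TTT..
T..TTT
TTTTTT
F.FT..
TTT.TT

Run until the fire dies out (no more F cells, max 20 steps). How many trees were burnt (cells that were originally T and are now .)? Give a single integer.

Step 1: +5 fires, +2 burnt (F count now 5)
Step 2: +4 fires, +5 burnt (F count now 4)
Step 3: +2 fires, +4 burnt (F count now 2)
Step 4: +3 fires, +2 burnt (F count now 3)
Step 5: +2 fires, +3 burnt (F count now 2)
Step 6: +1 fires, +2 burnt (F count now 1)
Step 7: +0 fires, +1 burnt (F count now 0)
Fire out after step 7
Initially T: 19, now '.': 28
Total burnt (originally-T cells now '.'): 17

Answer: 17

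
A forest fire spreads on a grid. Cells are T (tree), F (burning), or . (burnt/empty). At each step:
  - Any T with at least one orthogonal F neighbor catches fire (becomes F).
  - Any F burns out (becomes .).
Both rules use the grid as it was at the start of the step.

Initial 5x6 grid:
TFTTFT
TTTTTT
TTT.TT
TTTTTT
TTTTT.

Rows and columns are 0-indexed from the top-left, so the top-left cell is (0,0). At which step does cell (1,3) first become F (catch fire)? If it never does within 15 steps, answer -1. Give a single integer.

Step 1: cell (1,3)='T' (+6 fires, +2 burnt)
Step 2: cell (1,3)='F' (+6 fires, +6 burnt)
  -> target ignites at step 2
Step 3: cell (1,3)='.' (+5 fires, +6 burnt)
Step 4: cell (1,3)='.' (+6 fires, +5 burnt)
Step 5: cell (1,3)='.' (+3 fires, +6 burnt)
Step 6: cell (1,3)='.' (+0 fires, +3 burnt)
  fire out at step 6

2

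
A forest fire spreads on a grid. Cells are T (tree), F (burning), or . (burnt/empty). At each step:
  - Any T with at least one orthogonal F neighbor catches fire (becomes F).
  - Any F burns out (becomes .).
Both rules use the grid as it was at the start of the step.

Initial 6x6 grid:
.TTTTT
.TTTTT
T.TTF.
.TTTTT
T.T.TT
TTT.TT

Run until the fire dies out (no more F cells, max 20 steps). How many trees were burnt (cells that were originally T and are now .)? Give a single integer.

Step 1: +3 fires, +1 burnt (F count now 3)
Step 2: +7 fires, +3 burnt (F count now 7)
Step 3: +6 fires, +7 burnt (F count now 6)
Step 4: +5 fires, +6 burnt (F count now 5)
Step 5: +2 fires, +5 burnt (F count now 2)
Step 6: +1 fires, +2 burnt (F count now 1)
Step 7: +1 fires, +1 burnt (F count now 1)
Step 8: +1 fires, +1 burnt (F count now 1)
Step 9: +0 fires, +1 burnt (F count now 0)
Fire out after step 9
Initially T: 27, now '.': 35
Total burnt (originally-T cells now '.'): 26

Answer: 26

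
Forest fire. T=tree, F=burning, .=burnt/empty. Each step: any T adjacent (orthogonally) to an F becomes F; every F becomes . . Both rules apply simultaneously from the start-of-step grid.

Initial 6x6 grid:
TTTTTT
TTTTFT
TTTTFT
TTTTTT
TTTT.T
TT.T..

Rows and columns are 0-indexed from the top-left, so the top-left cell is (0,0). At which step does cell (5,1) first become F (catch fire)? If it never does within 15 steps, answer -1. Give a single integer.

Step 1: cell (5,1)='T' (+6 fires, +2 burnt)
Step 2: cell (5,1)='T' (+6 fires, +6 burnt)
Step 3: cell (5,1)='T' (+6 fires, +6 burnt)
Step 4: cell (5,1)='T' (+6 fires, +6 burnt)
Step 5: cell (5,1)='T' (+3 fires, +6 burnt)
Step 6: cell (5,1)='F' (+2 fires, +3 burnt)
  -> target ignites at step 6
Step 7: cell (5,1)='.' (+1 fires, +2 burnt)
Step 8: cell (5,1)='.' (+0 fires, +1 burnt)
  fire out at step 8

6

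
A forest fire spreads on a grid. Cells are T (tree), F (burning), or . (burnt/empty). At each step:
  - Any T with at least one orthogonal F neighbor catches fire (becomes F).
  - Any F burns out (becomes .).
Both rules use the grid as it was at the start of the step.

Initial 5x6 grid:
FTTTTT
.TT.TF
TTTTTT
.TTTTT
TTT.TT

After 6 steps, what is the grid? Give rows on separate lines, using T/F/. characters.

Step 1: 4 trees catch fire, 2 burn out
  .FTTTF
  .TT.F.
  TTTTTF
  .TTTTT
  TTT.TT
Step 2: 5 trees catch fire, 4 burn out
  ..FTF.
  .FT...
  TTTTF.
  .TTTTF
  TTT.TT
Step 3: 6 trees catch fire, 5 burn out
  ...F..
  ..F...
  TFTF..
  .TTTF.
  TTT.TF
Step 4: 5 trees catch fire, 6 burn out
  ......
  ......
  F.F...
  .FTF..
  TTT.F.
Step 5: 2 trees catch fire, 5 burn out
  ......
  ......
  ......
  ..F...
  TFT...
Step 6: 2 trees catch fire, 2 burn out
  ......
  ......
  ......
  ......
  F.F...

......
......
......
......
F.F...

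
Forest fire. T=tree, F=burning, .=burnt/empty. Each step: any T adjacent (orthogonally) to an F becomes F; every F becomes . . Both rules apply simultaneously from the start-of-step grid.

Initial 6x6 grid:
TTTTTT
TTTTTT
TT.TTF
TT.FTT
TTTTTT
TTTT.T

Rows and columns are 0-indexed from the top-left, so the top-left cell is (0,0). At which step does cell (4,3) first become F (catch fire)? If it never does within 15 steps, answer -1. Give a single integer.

Step 1: cell (4,3)='F' (+6 fires, +2 burnt)
  -> target ignites at step 1
Step 2: cell (4,3)='.' (+7 fires, +6 burnt)
Step 3: cell (4,3)='.' (+6 fires, +7 burnt)
Step 4: cell (4,3)='.' (+5 fires, +6 burnt)
Step 5: cell (4,3)='.' (+5 fires, +5 burnt)
Step 6: cell (4,3)='.' (+2 fires, +5 burnt)
Step 7: cell (4,3)='.' (+0 fires, +2 burnt)
  fire out at step 7

1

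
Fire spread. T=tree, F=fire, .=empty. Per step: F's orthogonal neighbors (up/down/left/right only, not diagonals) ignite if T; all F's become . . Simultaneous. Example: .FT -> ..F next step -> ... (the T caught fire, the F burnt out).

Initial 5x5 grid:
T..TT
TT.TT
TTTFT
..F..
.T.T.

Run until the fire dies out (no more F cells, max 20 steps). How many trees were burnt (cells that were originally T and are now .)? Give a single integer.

Step 1: +3 fires, +2 burnt (F count now 3)
Step 2: +3 fires, +3 burnt (F count now 3)
Step 3: +3 fires, +3 burnt (F count now 3)
Step 4: +1 fires, +3 burnt (F count now 1)
Step 5: +1 fires, +1 burnt (F count now 1)
Step 6: +0 fires, +1 burnt (F count now 0)
Fire out after step 6
Initially T: 13, now '.': 23
Total burnt (originally-T cells now '.'): 11

Answer: 11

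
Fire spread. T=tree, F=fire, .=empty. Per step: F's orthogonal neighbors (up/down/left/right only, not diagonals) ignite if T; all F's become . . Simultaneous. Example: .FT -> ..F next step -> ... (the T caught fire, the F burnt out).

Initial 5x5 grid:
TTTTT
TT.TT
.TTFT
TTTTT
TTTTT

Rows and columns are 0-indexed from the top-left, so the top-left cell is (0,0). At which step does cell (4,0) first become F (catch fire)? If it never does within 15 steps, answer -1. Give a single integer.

Step 1: cell (4,0)='T' (+4 fires, +1 burnt)
Step 2: cell (4,0)='T' (+6 fires, +4 burnt)
Step 3: cell (4,0)='T' (+6 fires, +6 burnt)
Step 4: cell (4,0)='T' (+4 fires, +6 burnt)
Step 5: cell (4,0)='F' (+2 fires, +4 burnt)
  -> target ignites at step 5
Step 6: cell (4,0)='.' (+0 fires, +2 burnt)
  fire out at step 6

5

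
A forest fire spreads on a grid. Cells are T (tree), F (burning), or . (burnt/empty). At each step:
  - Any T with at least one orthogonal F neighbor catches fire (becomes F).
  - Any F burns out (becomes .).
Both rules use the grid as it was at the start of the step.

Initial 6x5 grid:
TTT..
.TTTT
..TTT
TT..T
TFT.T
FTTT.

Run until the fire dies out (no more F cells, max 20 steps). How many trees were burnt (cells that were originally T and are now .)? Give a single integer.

Answer: 7

Derivation:
Step 1: +4 fires, +2 burnt (F count now 4)
Step 2: +2 fires, +4 burnt (F count now 2)
Step 3: +1 fires, +2 burnt (F count now 1)
Step 4: +0 fires, +1 burnt (F count now 0)
Fire out after step 4
Initially T: 19, now '.': 18
Total burnt (originally-T cells now '.'): 7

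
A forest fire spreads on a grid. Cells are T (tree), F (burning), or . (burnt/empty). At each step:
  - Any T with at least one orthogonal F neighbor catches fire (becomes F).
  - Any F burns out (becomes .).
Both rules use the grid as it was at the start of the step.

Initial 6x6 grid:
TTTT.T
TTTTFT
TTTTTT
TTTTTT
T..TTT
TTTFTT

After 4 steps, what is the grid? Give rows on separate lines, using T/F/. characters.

Step 1: 6 trees catch fire, 2 burn out
  TTTT.T
  TTTF.F
  TTTTFT
  TTTTTT
  T..FTT
  TTF.FT
Step 2: 10 trees catch fire, 6 burn out
  TTTF.F
  TTF...
  TTTF.F
  TTTFFT
  T...FT
  TF...F
Step 3: 7 trees catch fire, 10 burn out
  TTF...
  TF....
  TTF...
  TTF..F
  T....F
  F.....
Step 4: 5 trees catch fire, 7 burn out
  TF....
  F.....
  TF....
  TF....
  F.....
  ......

TF....
F.....
TF....
TF....
F.....
......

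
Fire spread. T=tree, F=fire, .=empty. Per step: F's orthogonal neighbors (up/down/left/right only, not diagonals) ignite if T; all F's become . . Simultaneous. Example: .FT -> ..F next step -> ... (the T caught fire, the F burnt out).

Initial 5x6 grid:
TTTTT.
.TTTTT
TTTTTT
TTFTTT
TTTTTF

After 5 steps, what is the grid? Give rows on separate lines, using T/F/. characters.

Step 1: 6 trees catch fire, 2 burn out
  TTTTT.
  .TTTTT
  TTFTTT
  TF.FTF
  TTFTF.
Step 2: 8 trees catch fire, 6 burn out
  TTTTT.
  .TFTTT
  TF.FTF
  F...F.
  TF.F..
Step 3: 7 trees catch fire, 8 burn out
  TTFTT.
  .F.FTF
  F...F.
  ......
  F.....
Step 4: 3 trees catch fire, 7 burn out
  TF.FT.
  ....F.
  ......
  ......
  ......
Step 5: 2 trees catch fire, 3 burn out
  F...F.
  ......
  ......
  ......
  ......

F...F.
......
......
......
......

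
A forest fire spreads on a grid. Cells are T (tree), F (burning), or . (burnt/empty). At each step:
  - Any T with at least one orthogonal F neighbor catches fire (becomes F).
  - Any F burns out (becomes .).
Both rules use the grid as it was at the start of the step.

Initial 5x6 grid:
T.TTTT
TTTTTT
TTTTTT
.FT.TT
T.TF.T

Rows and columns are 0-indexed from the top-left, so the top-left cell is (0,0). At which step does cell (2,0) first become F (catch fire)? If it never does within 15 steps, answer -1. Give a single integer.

Step 1: cell (2,0)='T' (+3 fires, +2 burnt)
Step 2: cell (2,0)='F' (+3 fires, +3 burnt)
  -> target ignites at step 2
Step 3: cell (2,0)='.' (+3 fires, +3 burnt)
Step 4: cell (2,0)='.' (+4 fires, +3 burnt)
Step 5: cell (2,0)='.' (+4 fires, +4 burnt)
Step 6: cell (2,0)='.' (+3 fires, +4 burnt)
Step 7: cell (2,0)='.' (+2 fires, +3 burnt)
Step 8: cell (2,0)='.' (+0 fires, +2 burnt)
  fire out at step 8

2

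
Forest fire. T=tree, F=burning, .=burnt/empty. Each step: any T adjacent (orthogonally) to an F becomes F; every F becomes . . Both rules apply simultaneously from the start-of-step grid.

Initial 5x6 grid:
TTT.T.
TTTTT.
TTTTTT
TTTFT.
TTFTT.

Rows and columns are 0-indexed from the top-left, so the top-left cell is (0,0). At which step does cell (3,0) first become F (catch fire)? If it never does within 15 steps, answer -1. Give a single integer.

Step 1: cell (3,0)='T' (+5 fires, +2 burnt)
Step 2: cell (3,0)='T' (+6 fires, +5 burnt)
Step 3: cell (3,0)='F' (+5 fires, +6 burnt)
  -> target ignites at step 3
Step 4: cell (3,0)='.' (+4 fires, +5 burnt)
Step 5: cell (3,0)='.' (+2 fires, +4 burnt)
Step 6: cell (3,0)='.' (+1 fires, +2 burnt)
Step 7: cell (3,0)='.' (+0 fires, +1 burnt)
  fire out at step 7

3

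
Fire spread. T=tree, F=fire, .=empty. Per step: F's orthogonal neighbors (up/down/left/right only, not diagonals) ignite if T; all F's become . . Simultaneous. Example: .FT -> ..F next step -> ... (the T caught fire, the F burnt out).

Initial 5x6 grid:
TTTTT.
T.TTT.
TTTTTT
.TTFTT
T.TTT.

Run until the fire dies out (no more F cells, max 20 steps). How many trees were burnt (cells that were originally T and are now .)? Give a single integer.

Step 1: +4 fires, +1 burnt (F count now 4)
Step 2: +7 fires, +4 burnt (F count now 7)
Step 3: +5 fires, +7 burnt (F count now 5)
Step 4: +3 fires, +5 burnt (F count now 3)
Step 5: +2 fires, +3 burnt (F count now 2)
Step 6: +1 fires, +2 burnt (F count now 1)
Step 7: +0 fires, +1 burnt (F count now 0)
Fire out after step 7
Initially T: 23, now '.': 29
Total burnt (originally-T cells now '.'): 22

Answer: 22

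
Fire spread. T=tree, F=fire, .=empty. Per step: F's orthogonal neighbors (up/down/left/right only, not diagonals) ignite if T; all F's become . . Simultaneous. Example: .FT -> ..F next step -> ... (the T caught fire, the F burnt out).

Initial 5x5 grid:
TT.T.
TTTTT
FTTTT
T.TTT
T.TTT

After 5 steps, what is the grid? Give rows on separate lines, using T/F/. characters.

Step 1: 3 trees catch fire, 1 burn out
  TT.T.
  FTTTT
  .FTTT
  F.TTT
  T.TTT
Step 2: 4 trees catch fire, 3 burn out
  FT.T.
  .FTTT
  ..FTT
  ..TTT
  F.TTT
Step 3: 4 trees catch fire, 4 burn out
  .F.T.
  ..FTT
  ...FT
  ..FTT
  ..TTT
Step 4: 4 trees catch fire, 4 burn out
  ...T.
  ...FT
  ....F
  ...FT
  ..FTT
Step 5: 4 trees catch fire, 4 burn out
  ...F.
  ....F
  .....
  ....F
  ...FT

...F.
....F
.....
....F
...FT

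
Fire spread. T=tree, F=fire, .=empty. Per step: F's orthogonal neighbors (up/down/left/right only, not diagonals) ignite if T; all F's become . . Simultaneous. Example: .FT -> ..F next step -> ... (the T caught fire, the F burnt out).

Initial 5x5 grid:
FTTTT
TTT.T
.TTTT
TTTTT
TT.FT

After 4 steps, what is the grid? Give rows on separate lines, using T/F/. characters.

Step 1: 4 trees catch fire, 2 burn out
  .FTTT
  FTT.T
  .TTTT
  TTTFT
  TT..F
Step 2: 5 trees catch fire, 4 burn out
  ..FTT
  .FT.T
  .TTFT
  TTF.F
  TT...
Step 3: 6 trees catch fire, 5 burn out
  ...FT
  ..F.T
  .FF.F
  TF...
  TT...
Step 4: 4 trees catch fire, 6 burn out
  ....F
  ....F
  .....
  F....
  TF...

....F
....F
.....
F....
TF...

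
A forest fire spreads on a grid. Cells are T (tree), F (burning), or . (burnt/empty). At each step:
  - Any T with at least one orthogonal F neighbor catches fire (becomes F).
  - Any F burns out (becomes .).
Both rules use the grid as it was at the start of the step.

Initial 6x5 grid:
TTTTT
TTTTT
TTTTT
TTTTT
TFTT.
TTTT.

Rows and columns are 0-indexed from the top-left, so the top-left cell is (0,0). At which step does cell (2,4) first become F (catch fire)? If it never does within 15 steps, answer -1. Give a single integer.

Step 1: cell (2,4)='T' (+4 fires, +1 burnt)
Step 2: cell (2,4)='T' (+6 fires, +4 burnt)
Step 3: cell (2,4)='T' (+5 fires, +6 burnt)
Step 4: cell (2,4)='T' (+5 fires, +5 burnt)
Step 5: cell (2,4)='F' (+4 fires, +5 burnt)
  -> target ignites at step 5
Step 6: cell (2,4)='.' (+2 fires, +4 burnt)
Step 7: cell (2,4)='.' (+1 fires, +2 burnt)
Step 8: cell (2,4)='.' (+0 fires, +1 burnt)
  fire out at step 8

5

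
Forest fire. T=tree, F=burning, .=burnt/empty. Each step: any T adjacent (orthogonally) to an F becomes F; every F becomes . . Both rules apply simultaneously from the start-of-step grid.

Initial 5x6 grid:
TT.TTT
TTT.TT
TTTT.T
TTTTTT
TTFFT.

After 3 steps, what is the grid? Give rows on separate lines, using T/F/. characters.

Step 1: 4 trees catch fire, 2 burn out
  TT.TTT
  TTT.TT
  TTTT.T
  TTFFTT
  TF..F.
Step 2: 5 trees catch fire, 4 burn out
  TT.TTT
  TTT.TT
  TTFF.T
  TF..FT
  F.....
Step 3: 4 trees catch fire, 5 burn out
  TT.TTT
  TTF.TT
  TF...T
  F....F
  ......

TT.TTT
TTF.TT
TF...T
F....F
......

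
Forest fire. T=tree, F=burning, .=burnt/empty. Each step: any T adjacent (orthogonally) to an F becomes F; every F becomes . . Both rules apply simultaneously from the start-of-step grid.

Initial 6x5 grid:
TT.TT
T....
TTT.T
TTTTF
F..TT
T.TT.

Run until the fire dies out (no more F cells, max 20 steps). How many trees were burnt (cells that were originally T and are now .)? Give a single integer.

Answer: 16

Derivation:
Step 1: +5 fires, +2 burnt (F count now 5)
Step 2: +4 fires, +5 burnt (F count now 4)
Step 3: +4 fires, +4 burnt (F count now 4)
Step 4: +2 fires, +4 burnt (F count now 2)
Step 5: +1 fires, +2 burnt (F count now 1)
Step 6: +0 fires, +1 burnt (F count now 0)
Fire out after step 6
Initially T: 18, now '.': 28
Total burnt (originally-T cells now '.'): 16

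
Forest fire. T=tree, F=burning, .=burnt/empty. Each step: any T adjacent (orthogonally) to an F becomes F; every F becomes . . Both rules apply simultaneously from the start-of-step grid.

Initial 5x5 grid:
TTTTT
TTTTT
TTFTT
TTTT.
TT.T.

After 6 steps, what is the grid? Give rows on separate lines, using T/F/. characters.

Step 1: 4 trees catch fire, 1 burn out
  TTTTT
  TTFTT
  TF.FT
  TTFT.
  TT.T.
Step 2: 7 trees catch fire, 4 burn out
  TTFTT
  TF.FT
  F...F
  TF.F.
  TT.T.
Step 3: 7 trees catch fire, 7 burn out
  TF.FT
  F...F
  .....
  F....
  TF.F.
Step 4: 3 trees catch fire, 7 burn out
  F...F
  .....
  .....
  .....
  F....
Step 5: 0 trees catch fire, 3 burn out
  .....
  .....
  .....
  .....
  .....
Step 6: 0 trees catch fire, 0 burn out
  .....
  .....
  .....
  .....
  .....

.....
.....
.....
.....
.....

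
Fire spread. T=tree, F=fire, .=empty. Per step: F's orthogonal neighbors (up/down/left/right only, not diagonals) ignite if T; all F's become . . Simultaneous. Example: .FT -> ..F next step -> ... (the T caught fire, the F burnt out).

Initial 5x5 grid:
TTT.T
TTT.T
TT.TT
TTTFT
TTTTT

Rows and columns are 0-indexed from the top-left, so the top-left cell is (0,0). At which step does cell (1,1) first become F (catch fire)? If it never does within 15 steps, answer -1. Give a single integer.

Step 1: cell (1,1)='T' (+4 fires, +1 burnt)
Step 2: cell (1,1)='T' (+4 fires, +4 burnt)
Step 3: cell (1,1)='T' (+4 fires, +4 burnt)
Step 4: cell (1,1)='F' (+4 fires, +4 burnt)
  -> target ignites at step 4
Step 5: cell (1,1)='.' (+3 fires, +4 burnt)
Step 6: cell (1,1)='.' (+2 fires, +3 burnt)
Step 7: cell (1,1)='.' (+0 fires, +2 burnt)
  fire out at step 7

4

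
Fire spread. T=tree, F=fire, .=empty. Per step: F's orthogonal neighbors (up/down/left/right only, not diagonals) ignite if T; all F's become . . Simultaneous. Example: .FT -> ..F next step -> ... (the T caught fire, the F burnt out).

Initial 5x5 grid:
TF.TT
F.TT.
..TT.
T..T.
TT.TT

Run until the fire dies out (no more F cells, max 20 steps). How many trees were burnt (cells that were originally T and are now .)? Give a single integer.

Answer: 1

Derivation:
Step 1: +1 fires, +2 burnt (F count now 1)
Step 2: +0 fires, +1 burnt (F count now 0)
Fire out after step 2
Initially T: 13, now '.': 13
Total burnt (originally-T cells now '.'): 1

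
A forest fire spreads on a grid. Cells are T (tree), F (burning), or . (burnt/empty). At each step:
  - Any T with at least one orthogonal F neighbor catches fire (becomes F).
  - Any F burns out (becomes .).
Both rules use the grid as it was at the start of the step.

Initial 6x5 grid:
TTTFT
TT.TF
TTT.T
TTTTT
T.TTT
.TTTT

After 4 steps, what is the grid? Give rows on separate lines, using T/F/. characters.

Step 1: 4 trees catch fire, 2 burn out
  TTF.F
  TT.F.
  TTT.F
  TTTTT
  T.TTT
  .TTTT
Step 2: 2 trees catch fire, 4 burn out
  TF...
  TT...
  TTT..
  TTTTF
  T.TTT
  .TTTT
Step 3: 4 trees catch fire, 2 burn out
  F....
  TF...
  TTT..
  TTTF.
  T.TTF
  .TTTT
Step 4: 5 trees catch fire, 4 burn out
  .....
  F....
  TFT..
  TTF..
  T.TF.
  .TTTF

.....
F....
TFT..
TTF..
T.TF.
.TTTF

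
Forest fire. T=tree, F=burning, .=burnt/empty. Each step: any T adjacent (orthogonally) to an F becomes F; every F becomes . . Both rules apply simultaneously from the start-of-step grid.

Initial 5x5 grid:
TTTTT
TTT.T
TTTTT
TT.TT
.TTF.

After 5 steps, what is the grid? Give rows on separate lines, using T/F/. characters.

Step 1: 2 trees catch fire, 1 burn out
  TTTTT
  TTT.T
  TTTTT
  TT.FT
  .TF..
Step 2: 3 trees catch fire, 2 burn out
  TTTTT
  TTT.T
  TTTFT
  TT..F
  .F...
Step 3: 3 trees catch fire, 3 burn out
  TTTTT
  TTT.T
  TTF.F
  TF...
  .....
Step 4: 4 trees catch fire, 3 burn out
  TTTTT
  TTF.F
  TF...
  F....
  .....
Step 5: 4 trees catch fire, 4 burn out
  TTFTF
  TF...
  F....
  .....
  .....

TTFTF
TF...
F....
.....
.....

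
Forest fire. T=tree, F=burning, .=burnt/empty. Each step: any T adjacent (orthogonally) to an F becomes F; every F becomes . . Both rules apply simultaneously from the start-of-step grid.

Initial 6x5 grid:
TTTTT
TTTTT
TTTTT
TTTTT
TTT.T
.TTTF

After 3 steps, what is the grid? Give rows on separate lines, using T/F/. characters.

Step 1: 2 trees catch fire, 1 burn out
  TTTTT
  TTTTT
  TTTTT
  TTTTT
  TTT.F
  .TTF.
Step 2: 2 trees catch fire, 2 burn out
  TTTTT
  TTTTT
  TTTTT
  TTTTF
  TTT..
  .TF..
Step 3: 4 trees catch fire, 2 burn out
  TTTTT
  TTTTT
  TTTTF
  TTTF.
  TTF..
  .F...

TTTTT
TTTTT
TTTTF
TTTF.
TTF..
.F...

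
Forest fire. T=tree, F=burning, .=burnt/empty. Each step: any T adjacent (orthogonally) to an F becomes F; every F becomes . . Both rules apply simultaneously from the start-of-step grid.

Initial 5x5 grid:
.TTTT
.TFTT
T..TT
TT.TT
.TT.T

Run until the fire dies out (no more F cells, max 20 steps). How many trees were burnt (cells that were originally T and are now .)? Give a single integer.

Answer: 12

Derivation:
Step 1: +3 fires, +1 burnt (F count now 3)
Step 2: +4 fires, +3 burnt (F count now 4)
Step 3: +3 fires, +4 burnt (F count now 3)
Step 4: +1 fires, +3 burnt (F count now 1)
Step 5: +1 fires, +1 burnt (F count now 1)
Step 6: +0 fires, +1 burnt (F count now 0)
Fire out after step 6
Initially T: 17, now '.': 20
Total burnt (originally-T cells now '.'): 12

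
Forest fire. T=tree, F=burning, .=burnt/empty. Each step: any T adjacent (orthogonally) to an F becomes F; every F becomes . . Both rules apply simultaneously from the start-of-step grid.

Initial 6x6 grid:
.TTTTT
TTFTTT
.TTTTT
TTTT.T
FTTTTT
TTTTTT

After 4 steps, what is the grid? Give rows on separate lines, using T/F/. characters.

Step 1: 7 trees catch fire, 2 burn out
  .TFTTT
  TF.FTT
  .TFTTT
  FTTT.T
  .FTTTT
  FTTTTT
Step 2: 10 trees catch fire, 7 burn out
  .F.FTT
  F...FT
  .F.FTT
  .FFT.T
  ..FTTT
  .FTTTT
Step 3: 6 trees catch fire, 10 burn out
  ....FT
  .....F
  ....FT
  ...F.T
  ...FTT
  ..FTTT
Step 4: 4 trees catch fire, 6 burn out
  .....F
  ......
  .....F
  .....T
  ....FT
  ...FTT

.....F
......
.....F
.....T
....FT
...FTT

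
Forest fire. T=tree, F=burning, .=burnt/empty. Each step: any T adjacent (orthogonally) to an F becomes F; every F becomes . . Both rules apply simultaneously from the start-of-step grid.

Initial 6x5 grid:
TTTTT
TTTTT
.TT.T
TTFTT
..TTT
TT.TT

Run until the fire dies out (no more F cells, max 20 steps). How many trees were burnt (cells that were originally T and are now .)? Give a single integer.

Step 1: +4 fires, +1 burnt (F count now 4)
Step 2: +5 fires, +4 burnt (F count now 5)
Step 3: +6 fires, +5 burnt (F count now 6)
Step 4: +5 fires, +6 burnt (F count now 5)
Step 5: +2 fires, +5 burnt (F count now 2)
Step 6: +0 fires, +2 burnt (F count now 0)
Fire out after step 6
Initially T: 24, now '.': 28
Total burnt (originally-T cells now '.'): 22

Answer: 22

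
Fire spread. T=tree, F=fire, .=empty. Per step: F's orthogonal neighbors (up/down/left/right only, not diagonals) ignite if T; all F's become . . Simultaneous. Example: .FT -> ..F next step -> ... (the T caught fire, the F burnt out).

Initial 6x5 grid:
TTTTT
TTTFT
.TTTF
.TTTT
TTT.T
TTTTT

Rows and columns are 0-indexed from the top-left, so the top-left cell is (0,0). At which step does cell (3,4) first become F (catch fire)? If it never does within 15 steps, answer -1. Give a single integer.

Step 1: cell (3,4)='F' (+5 fires, +2 burnt)
  -> target ignites at step 1
Step 2: cell (3,4)='.' (+6 fires, +5 burnt)
Step 3: cell (3,4)='.' (+5 fires, +6 burnt)
Step 4: cell (3,4)='.' (+4 fires, +5 burnt)
Step 5: cell (3,4)='.' (+2 fires, +4 burnt)
Step 6: cell (3,4)='.' (+2 fires, +2 burnt)
Step 7: cell (3,4)='.' (+1 fires, +2 burnt)
Step 8: cell (3,4)='.' (+0 fires, +1 burnt)
  fire out at step 8

1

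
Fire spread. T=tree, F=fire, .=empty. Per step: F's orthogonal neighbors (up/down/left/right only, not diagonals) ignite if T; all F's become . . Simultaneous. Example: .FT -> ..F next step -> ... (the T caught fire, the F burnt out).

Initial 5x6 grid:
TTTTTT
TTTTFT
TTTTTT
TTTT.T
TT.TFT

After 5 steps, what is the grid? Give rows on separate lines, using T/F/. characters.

Step 1: 6 trees catch fire, 2 burn out
  TTTTFT
  TTTF.F
  TTTTFT
  TTTT.T
  TT.F.F
Step 2: 7 trees catch fire, 6 burn out
  TTTF.F
  TTF...
  TTTF.F
  TTTF.F
  TT....
Step 3: 4 trees catch fire, 7 burn out
  TTF...
  TF....
  TTF...
  TTF...
  TT....
Step 4: 4 trees catch fire, 4 burn out
  TF....
  F.....
  TF....
  TF....
  TT....
Step 5: 4 trees catch fire, 4 burn out
  F.....
  ......
  F.....
  F.....
  TF....

F.....
......
F.....
F.....
TF....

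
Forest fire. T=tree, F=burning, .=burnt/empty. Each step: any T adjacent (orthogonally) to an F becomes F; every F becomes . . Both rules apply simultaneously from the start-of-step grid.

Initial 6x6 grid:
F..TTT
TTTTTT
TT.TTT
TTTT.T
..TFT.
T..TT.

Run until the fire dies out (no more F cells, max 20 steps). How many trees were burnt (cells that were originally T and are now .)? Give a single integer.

Step 1: +5 fires, +2 burnt (F count now 5)
Step 2: +5 fires, +5 burnt (F count now 5)
Step 3: +6 fires, +5 burnt (F count now 6)
Step 4: +3 fires, +6 burnt (F count now 3)
Step 5: +3 fires, +3 burnt (F count now 3)
Step 6: +1 fires, +3 burnt (F count now 1)
Step 7: +0 fires, +1 burnt (F count now 0)
Fire out after step 7
Initially T: 24, now '.': 35
Total burnt (originally-T cells now '.'): 23

Answer: 23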